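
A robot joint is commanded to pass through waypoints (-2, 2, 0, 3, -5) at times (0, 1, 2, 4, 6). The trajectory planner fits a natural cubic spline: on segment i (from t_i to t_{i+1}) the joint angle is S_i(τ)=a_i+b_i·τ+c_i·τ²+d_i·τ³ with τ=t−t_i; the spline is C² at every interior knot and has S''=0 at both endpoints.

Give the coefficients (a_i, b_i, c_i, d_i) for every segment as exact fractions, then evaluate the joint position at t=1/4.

Δ: Δ0=4, Δ1=-2, Δ2=3/2, Δ3=-4
row 1: diag=4, rhs=-36; c'=1/4, d'=-9
row 2: denom=6−1·1/4=23/4; d'=(21−1·-9)/(23/4)=120/23
row 3: denom=8−2·8/23=168/23; d'=(-33−2·120/23)/(168/23)=-333/56
back: M3=-333/56
back: M2=120/23−8/23·-333/56=51/7
back: M1=-9−1/4·51/7=-303/28
M: M0=0, M1=-303/28, M2=51/7, M3=-333/56, M4=0
seg 0: a=-2, c=M0/2=0, d=(M1−M0)/(6·1)=-101/56, b=Δ0−h0·(2M0+M1)/6=325/56
seg 1: a=2, c=M1/2=-303/56, d=(M2−M1)/(6·1)=169/56, b=Δ1−h1·(2M1+M2)/6=11/28
seg 2: a=0, c=M2/2=51/14, d=(M3−M2)/(6·2)=-247/224, b=Δ2−h2·(2M2+M3)/6=-11/8
seg 3: a=3, c=M3/2=-333/112, d=(M4−M3)/(6·2)=111/224, b=Δ3−h3·(2M3+M4)/6=-1/28
t_q=1/4 → seg 0, τ=1/4; S=-2+325/56·τ+0·τ²+-101/56·τ³=-2069/3584

  seg 0: a=-2 b=325/56 c=0 d=-101/56
  seg 1: a=2 b=11/28 c=-303/56 d=169/56
  seg 2: a=0 b=-11/8 c=51/14 d=-247/224
  seg 3: a=3 b=-1/28 c=-333/112 d=111/224
S(1/4) = -2069/3584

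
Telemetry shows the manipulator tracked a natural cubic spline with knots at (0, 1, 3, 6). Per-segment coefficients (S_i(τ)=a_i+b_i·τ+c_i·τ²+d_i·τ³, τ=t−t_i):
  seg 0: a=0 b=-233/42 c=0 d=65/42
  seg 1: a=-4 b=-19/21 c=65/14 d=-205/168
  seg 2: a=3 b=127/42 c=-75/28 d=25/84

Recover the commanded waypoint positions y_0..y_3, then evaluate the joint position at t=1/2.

y_0 = S_0(0) = a_0 = 0
y_1 = S_1(0) = a_1 = -4
y_2 = S_2(0) = a_2 = 3
y_3 = S_2(3) = -4
t_q=1/2 is in segment 0 (τ=1/2); S_0(τ)=-289/112

y_0=0 y_1=-4 y_2=3 y_3=-4
S(1/2) = -289/112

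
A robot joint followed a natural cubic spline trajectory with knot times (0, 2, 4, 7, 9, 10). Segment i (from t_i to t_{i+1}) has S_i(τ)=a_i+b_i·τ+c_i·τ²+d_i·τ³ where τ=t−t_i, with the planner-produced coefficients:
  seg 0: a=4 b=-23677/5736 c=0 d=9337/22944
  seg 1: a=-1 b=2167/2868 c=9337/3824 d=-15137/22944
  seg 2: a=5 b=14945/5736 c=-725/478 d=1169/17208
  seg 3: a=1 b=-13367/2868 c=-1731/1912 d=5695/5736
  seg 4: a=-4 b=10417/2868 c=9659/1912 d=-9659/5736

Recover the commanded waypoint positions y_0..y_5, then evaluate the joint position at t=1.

y_0 = S_0(0) = a_0 = 4
y_1 = S_1(0) = a_1 = -1
y_2 = S_2(0) = a_2 = 5
y_3 = S_3(0) = a_3 = 1
y_4 = S_4(0) = a_4 = -4
y_5 = S_4(1) = 3
t_q=1 is in segment 0 (τ=1); S_0(τ)=2135/7648

y_0=4 y_1=-1 y_2=5 y_3=1 y_4=-4 y_5=3
S(1) = 2135/7648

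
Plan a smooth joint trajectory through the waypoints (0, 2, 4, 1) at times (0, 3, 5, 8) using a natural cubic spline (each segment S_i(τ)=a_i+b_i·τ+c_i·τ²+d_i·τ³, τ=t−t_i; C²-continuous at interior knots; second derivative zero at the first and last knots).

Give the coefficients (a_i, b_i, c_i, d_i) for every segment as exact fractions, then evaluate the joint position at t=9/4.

  seg 0: a=0 b=7/16 c=0 d=11/432
  seg 1: a=2 b=9/8 c=11/48 d=-7/48
  seg 2: a=4 b=7/24 c=-31/48 d=31/432
S(9/4) = 1305/1024

Δ: Δ0=2/3, Δ1=1, Δ2=-1
row 1: diag=10, rhs=2; c'=1/5, d'=1/5
row 2: denom=10−2·1/5=48/5; d'=(-12−2·1/5)/(48/5)=-31/24
back: M2=-31/24
back: M1=1/5−1/5·-31/24=11/24
M: M0=0, M1=11/24, M2=-31/24, M3=0
seg 0: a=0, c=M0/2=0, d=(M1−M0)/(6·3)=11/432, b=Δ0−h0·(2M0+M1)/6=7/16
seg 1: a=2, c=M1/2=11/48, d=(M2−M1)/(6·2)=-7/48, b=Δ1−h1·(2M1+M2)/6=9/8
seg 2: a=4, c=M2/2=-31/48, d=(M3−M2)/(6·3)=31/432, b=Δ2−h2·(2M2+M3)/6=7/24
t_q=9/4 → seg 0, τ=9/4; S=0+7/16·τ+0·τ²+11/432·τ³=1305/1024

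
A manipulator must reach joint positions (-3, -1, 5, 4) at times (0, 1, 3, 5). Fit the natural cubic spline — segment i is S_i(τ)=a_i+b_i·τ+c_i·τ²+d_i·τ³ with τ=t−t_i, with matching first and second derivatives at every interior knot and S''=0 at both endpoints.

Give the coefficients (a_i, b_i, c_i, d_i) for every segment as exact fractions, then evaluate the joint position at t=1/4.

  seg 0: a=-3 b=73/44 c=0 d=15/44
  seg 1: a=-1 b=59/22 c=45/44 d=-19/44
  seg 2: a=5 b=35/22 c=-69/44 d=23/88
S(1/4) = -7265/2816

Δ: Δ0=2, Δ1=3, Δ2=-1/2
row 1: diag=6, rhs=6; c'=1/3, d'=1
row 2: denom=8−2·1/3=22/3; d'=(-21−2·1)/(22/3)=-69/22
back: M2=-69/22
back: M1=1−1/3·-69/22=45/22
M: M0=0, M1=45/22, M2=-69/22, M3=0
seg 0: a=-3, c=M0/2=0, d=(M1−M0)/(6·1)=15/44, b=Δ0−h0·(2M0+M1)/6=73/44
seg 1: a=-1, c=M1/2=45/44, d=(M2−M1)/(6·2)=-19/44, b=Δ1−h1·(2M1+M2)/6=59/22
seg 2: a=5, c=M2/2=-69/44, d=(M3−M2)/(6·2)=23/88, b=Δ2−h2·(2M2+M3)/6=35/22
t_q=1/4 → seg 0, τ=1/4; S=-3+73/44·τ+0·τ²+15/44·τ³=-7265/2816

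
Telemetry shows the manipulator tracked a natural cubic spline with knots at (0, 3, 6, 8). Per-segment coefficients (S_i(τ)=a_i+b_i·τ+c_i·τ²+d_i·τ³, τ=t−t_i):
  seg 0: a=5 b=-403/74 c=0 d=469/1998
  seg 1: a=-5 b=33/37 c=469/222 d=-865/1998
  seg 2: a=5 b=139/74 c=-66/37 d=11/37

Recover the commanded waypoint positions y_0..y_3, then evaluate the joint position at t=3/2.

y_0 = S_0(0) = a_0 = 5
y_1 = S_1(0) = a_1 = -5
y_2 = S_2(0) = a_2 = 5
y_3 = S_2(2) = 4
t_q=3/2 is in segment 0 (τ=3/2); S_0(τ)=-1407/592

y_0=5 y_1=-5 y_2=5 y_3=4
S(3/2) = -1407/592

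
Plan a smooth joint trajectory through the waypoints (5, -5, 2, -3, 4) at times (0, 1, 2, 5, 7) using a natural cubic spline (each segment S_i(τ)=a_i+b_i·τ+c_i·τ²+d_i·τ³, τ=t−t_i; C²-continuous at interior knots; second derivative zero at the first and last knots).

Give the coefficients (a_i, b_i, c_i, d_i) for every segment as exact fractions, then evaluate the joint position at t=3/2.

  seg 0: a=5 b=-24295/1644 c=0 d=7855/1644
  seg 1: a=-5 b=-365/822 c=7855/548 d=-11327/1644
  seg 2: a=2 b=12419/1644 c=-868/137 d=5363/4932
  seg 3: a=-3 b=-905/822 c=1891/548 d=-1891/3288
S(3/2) = -10959/4384

Δ: Δ0=-10, Δ1=7, Δ2=-5/3, Δ3=7/2
row 1: diag=4, rhs=102; c'=1/4, d'=51/2
row 2: denom=8−1·1/4=31/4; d'=(-52−1·51/2)/(31/4)=-10
row 3: denom=10−3·12/31=274/31; d'=(31−3·-10)/(274/31)=1891/274
back: M3=1891/274
back: M2=-10−12/31·1891/274=-1736/137
back: M1=51/2−1/4·-1736/137=7855/274
M: M0=0, M1=7855/274, M2=-1736/137, M3=1891/274, M4=0
seg 0: a=5, c=M0/2=0, d=(M1−M0)/(6·1)=7855/1644, b=Δ0−h0·(2M0+M1)/6=-24295/1644
seg 1: a=-5, c=M1/2=7855/548, d=(M2−M1)/(6·1)=-11327/1644, b=Δ1−h1·(2M1+M2)/6=-365/822
seg 2: a=2, c=M2/2=-868/137, d=(M3−M2)/(6·3)=5363/4932, b=Δ2−h2·(2M2+M3)/6=12419/1644
seg 3: a=-3, c=M3/2=1891/548, d=(M4−M3)/(6·2)=-1891/3288, b=Δ3−h3·(2M3+M4)/6=-905/822
t_q=3/2 → seg 1, τ=1/2; S=-5+-365/822·τ+7855/548·τ²+-11327/1644·τ³=-10959/4384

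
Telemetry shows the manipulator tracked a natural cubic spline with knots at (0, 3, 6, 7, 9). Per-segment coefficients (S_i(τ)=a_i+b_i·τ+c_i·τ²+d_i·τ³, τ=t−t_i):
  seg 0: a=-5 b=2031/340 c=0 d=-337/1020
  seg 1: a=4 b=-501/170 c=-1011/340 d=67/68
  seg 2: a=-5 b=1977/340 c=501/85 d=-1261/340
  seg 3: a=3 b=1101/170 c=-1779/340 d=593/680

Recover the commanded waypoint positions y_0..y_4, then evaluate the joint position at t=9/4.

y_0 = S_0(0) = a_0 = -5
y_1 = S_1(0) = a_1 = 4
y_2 = S_2(0) = a_2 = -5
y_3 = S_3(0) = a_3 = 3
y_4 = S_3(2) = 2
t_q=9/4 is in segment 0 (τ=9/4); S_0(τ)=101773/21760

y_0=-5 y_1=4 y_2=-5 y_3=3 y_4=2
S(9/4) = 101773/21760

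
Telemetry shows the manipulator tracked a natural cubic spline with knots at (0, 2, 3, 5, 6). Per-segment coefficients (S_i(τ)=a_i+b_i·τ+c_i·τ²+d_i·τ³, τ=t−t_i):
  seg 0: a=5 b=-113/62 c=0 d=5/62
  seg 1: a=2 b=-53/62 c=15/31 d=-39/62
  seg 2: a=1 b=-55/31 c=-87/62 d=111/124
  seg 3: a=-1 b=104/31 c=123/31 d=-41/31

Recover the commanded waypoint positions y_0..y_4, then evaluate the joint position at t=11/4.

y_0=5 y_1=2 y_2=1 y_3=-1 y_4=5
S(11/4) = 5419/3968

y_0 = S_0(0) = a_0 = 5
y_1 = S_1(0) = a_1 = 2
y_2 = S_2(0) = a_2 = 1
y_3 = S_3(0) = a_3 = -1
y_4 = S_3(1) = 5
t_q=11/4 is in segment 1 (τ=3/4); S_1(τ)=5419/3968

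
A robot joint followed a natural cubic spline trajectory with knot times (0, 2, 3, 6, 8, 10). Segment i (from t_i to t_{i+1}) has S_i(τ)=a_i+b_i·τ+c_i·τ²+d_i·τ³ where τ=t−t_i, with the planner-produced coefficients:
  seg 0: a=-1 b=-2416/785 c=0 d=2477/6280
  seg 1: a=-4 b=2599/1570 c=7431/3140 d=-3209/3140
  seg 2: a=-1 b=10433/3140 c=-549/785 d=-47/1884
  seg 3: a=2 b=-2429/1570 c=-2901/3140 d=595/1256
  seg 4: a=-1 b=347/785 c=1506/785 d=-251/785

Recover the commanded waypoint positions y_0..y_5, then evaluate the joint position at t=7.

y_0=-1 y_1=-4 y_2=-1 y_3=2 y_4=-1 y_5=5
S(7) = 17/6280

y_0 = S_0(0) = a_0 = -1
y_1 = S_1(0) = a_1 = -4
y_2 = S_2(0) = a_2 = -1
y_3 = S_3(0) = a_3 = 2
y_4 = S_4(0) = a_4 = -1
y_5 = S_4(2) = 5
t_q=7 is in segment 3 (τ=1); S_3(τ)=17/6280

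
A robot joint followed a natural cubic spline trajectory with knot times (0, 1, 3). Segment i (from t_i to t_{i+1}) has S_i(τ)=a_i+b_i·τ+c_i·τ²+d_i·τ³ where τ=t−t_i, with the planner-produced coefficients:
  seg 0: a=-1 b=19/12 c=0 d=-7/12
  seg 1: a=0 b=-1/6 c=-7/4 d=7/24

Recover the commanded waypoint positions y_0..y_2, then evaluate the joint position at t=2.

y_0=-1 y_1=0 y_2=-5
S(2) = -13/8

y_0 = S_0(0) = a_0 = -1
y_1 = S_1(0) = a_1 = 0
y_2 = S_1(2) = -5
t_q=2 is in segment 1 (τ=1); S_1(τ)=-13/8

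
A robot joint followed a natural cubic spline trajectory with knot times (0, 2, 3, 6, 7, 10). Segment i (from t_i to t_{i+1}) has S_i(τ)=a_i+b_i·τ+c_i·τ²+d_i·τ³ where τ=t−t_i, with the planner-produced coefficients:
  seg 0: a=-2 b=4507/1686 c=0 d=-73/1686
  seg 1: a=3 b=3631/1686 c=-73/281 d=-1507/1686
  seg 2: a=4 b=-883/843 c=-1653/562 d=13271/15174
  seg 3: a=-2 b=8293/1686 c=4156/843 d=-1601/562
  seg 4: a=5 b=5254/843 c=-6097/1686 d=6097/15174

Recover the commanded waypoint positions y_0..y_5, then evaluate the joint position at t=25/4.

y_0 = S_0(0) = a_0 = -2
y_1 = S_1(0) = a_1 = 3
y_2 = S_2(0) = a_2 = 4
y_3 = S_3(0) = a_3 = -2
y_4 = S_4(0) = a_4 = 5
y_5 = S_4(3) = 2
t_q=25/4 is in segment 3 (τ=1/4); S_3(τ)=-18225/35968

y_0=-2 y_1=3 y_2=4 y_3=-2 y_4=5 y_5=2
S(25/4) = -18225/35968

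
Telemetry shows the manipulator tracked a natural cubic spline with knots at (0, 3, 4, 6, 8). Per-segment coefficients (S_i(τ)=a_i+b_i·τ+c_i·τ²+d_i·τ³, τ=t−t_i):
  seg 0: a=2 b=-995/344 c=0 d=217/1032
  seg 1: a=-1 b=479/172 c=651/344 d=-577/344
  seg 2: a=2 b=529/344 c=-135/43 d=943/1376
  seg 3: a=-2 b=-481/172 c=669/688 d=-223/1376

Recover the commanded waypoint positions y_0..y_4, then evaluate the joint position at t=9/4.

y_0 = S_0(0) = a_0 = 2
y_1 = S_1(0) = a_1 = -1
y_2 = S_2(0) = a_2 = 2
y_3 = S_3(0) = a_3 = -2
y_4 = S_3(2) = -5
t_q=9/4 is in segment 0 (τ=9/4); S_0(τ)=-46517/22016

y_0=2 y_1=-1 y_2=2 y_3=-2 y_4=-5
S(9/4) = -46517/22016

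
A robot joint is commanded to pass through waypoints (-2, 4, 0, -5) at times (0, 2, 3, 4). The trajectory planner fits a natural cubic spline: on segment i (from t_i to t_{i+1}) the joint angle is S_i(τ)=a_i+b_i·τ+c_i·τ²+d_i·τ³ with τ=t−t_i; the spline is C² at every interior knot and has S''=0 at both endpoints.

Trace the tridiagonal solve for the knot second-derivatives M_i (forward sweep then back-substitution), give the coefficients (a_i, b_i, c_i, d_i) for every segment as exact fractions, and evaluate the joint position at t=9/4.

Δ: Δ0=3, Δ1=-4, Δ2=-5
row 1: diag=6, rhs=-42; c'=1/6, d'=-7
row 2: denom=4−1·1/6=23/6; d'=(-6−1·-7)/(23/6)=6/23
back: M2=6/23
back: M1=-7−1/6·6/23=-162/23
M: M0=0, M1=-162/23, M2=6/23, M3=0
seg 0: a=-2, c=M0/2=0, d=(M1−M0)/(6·2)=-27/46, b=Δ0−h0·(2M0+M1)/6=123/23
seg 1: a=4, c=M1/2=-81/23, d=(M2−M1)/(6·1)=28/23, b=Δ1−h1·(2M1+M2)/6=-39/23
seg 2: a=0, c=M2/2=3/23, d=(M3−M2)/(6·1)=-1/23, b=Δ2−h2·(2M2+M3)/6=-117/23
t_q=9/4 → seg 1, τ=1/4; S=4+-39/23·τ+-81/23·τ²+28/23·τ³=27/8

  seg 0: a=-2 b=123/23 c=0 d=-27/46
  seg 1: a=4 b=-39/23 c=-81/23 d=28/23
  seg 2: a=0 b=-117/23 c=3/23 d=-1/23
S(9/4) = 27/8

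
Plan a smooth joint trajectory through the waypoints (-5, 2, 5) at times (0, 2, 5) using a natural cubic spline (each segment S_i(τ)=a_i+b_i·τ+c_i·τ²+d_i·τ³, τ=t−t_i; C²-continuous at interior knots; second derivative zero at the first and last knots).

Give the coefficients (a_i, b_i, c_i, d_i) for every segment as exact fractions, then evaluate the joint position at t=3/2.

  seg 0: a=-5 b=4 c=0 d=-1/8
  seg 1: a=2 b=5/2 c=-3/4 d=1/12
S(3/2) = 37/64

Δ: Δ0=7/2, Δ1=1
row 1: diag=10, rhs=-15; c'=3/10, d'=-3/2
back: M1=-3/2
M: M0=0, M1=-3/2, M2=0
seg 0: a=-5, c=M0/2=0, d=(M1−M0)/(6·2)=-1/8, b=Δ0−h0·(2M0+M1)/6=4
seg 1: a=2, c=M1/2=-3/4, d=(M2−M1)/(6·3)=1/12, b=Δ1−h1·(2M1+M2)/6=5/2
t_q=3/2 → seg 0, τ=3/2; S=-5+4·τ+0·τ²+-1/8·τ³=37/64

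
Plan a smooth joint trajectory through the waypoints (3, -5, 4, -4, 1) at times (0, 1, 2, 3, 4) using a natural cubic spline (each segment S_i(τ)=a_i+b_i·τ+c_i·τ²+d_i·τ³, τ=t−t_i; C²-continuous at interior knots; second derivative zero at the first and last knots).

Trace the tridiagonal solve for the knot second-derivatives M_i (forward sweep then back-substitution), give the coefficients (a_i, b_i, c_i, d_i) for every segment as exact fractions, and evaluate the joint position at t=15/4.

Δ: Δ0=-8, Δ1=9, Δ2=-8, Δ3=5
row 1: diag=4, rhs=102; c'=1/4, d'=51/2
row 2: denom=4−1·1/4=15/4; d'=(-102−1·51/2)/(15/4)=-34
row 3: denom=4−1·4/15=56/15; d'=(78−1·-34)/(56/15)=30
back: M3=30
back: M2=-34−4/15·30=-42
back: M1=51/2−1/4·-42=36
M: M0=0, M1=36, M2=-42, M3=30, M4=0
seg 0: a=3, c=M0/2=0, d=(M1−M0)/(6·1)=6, b=Δ0−h0·(2M0+M1)/6=-14
seg 1: a=-5, c=M1/2=18, d=(M2−M1)/(6·1)=-13, b=Δ1−h1·(2M1+M2)/6=4
seg 2: a=4, c=M2/2=-21, d=(M3−M2)/(6·1)=12, b=Δ2−h2·(2M2+M3)/6=1
seg 3: a=-4, c=M3/2=15, d=(M4−M3)/(6·1)=-5, b=Δ3−h3·(2M3+M4)/6=-5
t_q=15/4 → seg 3, τ=3/4; S=-4+-5·τ+15·τ²+-5·τ³=-91/64

  seg 0: a=3 b=-14 c=0 d=6
  seg 1: a=-5 b=4 c=18 d=-13
  seg 2: a=4 b=1 c=-21 d=12
  seg 3: a=-4 b=-5 c=15 d=-5
S(15/4) = -91/64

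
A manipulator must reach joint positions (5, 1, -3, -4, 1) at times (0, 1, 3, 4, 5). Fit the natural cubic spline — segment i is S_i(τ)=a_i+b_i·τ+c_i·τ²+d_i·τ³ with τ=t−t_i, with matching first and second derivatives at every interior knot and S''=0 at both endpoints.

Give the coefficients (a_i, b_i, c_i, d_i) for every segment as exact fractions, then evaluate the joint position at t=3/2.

Δ: Δ0=-4, Δ1=-2, Δ2=-1, Δ3=5
row 1: diag=6, rhs=12; c'=1/3, d'=2
row 2: denom=6−2·1/3=16/3; d'=(6−2·2)/(16/3)=3/8
row 3: denom=4−1·3/16=61/16; d'=(36−1·3/8)/(61/16)=570/61
back: M3=570/61
back: M2=3/8−3/16·570/61=-84/61
back: M1=2−1/3·-84/61=150/61
M: M0=0, M1=150/61, M2=-84/61, M3=570/61, M4=0
seg 0: a=5, c=M0/2=0, d=(M1−M0)/(6·1)=25/61, b=Δ0−h0·(2M0+M1)/6=-269/61
seg 1: a=1, c=M1/2=75/61, d=(M2−M1)/(6·2)=-39/122, b=Δ1−h1·(2M1+M2)/6=-194/61
seg 2: a=-3, c=M2/2=-42/61, d=(M3−M2)/(6·1)=109/61, b=Δ2−h2·(2M2+M3)/6=-128/61
seg 3: a=-4, c=M3/2=285/61, d=(M4−M3)/(6·1)=-95/61, b=Δ3−h3·(2M3+M4)/6=115/61
t_q=3/2 → seg 1, τ=1/2; S=1+-194/61·τ+75/61·τ²+-39/122·τ³=-315/976

  seg 0: a=5 b=-269/61 c=0 d=25/61
  seg 1: a=1 b=-194/61 c=75/61 d=-39/122
  seg 2: a=-3 b=-128/61 c=-42/61 d=109/61
  seg 3: a=-4 b=115/61 c=285/61 d=-95/61
S(3/2) = -315/976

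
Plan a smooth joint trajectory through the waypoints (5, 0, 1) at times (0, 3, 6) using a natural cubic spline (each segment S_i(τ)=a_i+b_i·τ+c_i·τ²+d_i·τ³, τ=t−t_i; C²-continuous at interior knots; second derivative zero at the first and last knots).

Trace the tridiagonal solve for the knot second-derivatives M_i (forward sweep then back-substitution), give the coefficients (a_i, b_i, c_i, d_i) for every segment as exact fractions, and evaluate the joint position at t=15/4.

Δ: Δ0=-5/3, Δ1=1/3
row 1: diag=12, rhs=12; c'=1/4, d'=1
back: M1=1
M: M0=0, M1=1, M2=0
seg 0: a=5, c=M0/2=0, d=(M1−M0)/(6·3)=1/18, b=Δ0−h0·(2M0+M1)/6=-13/6
seg 1: a=0, c=M1/2=1/2, d=(M2−M1)/(6·3)=-1/18, b=Δ1−h1·(2M1+M2)/6=-2/3
t_q=15/4 → seg 1, τ=3/4; S=0+-2/3·τ+1/2·τ²+-1/18·τ³=-31/128

  seg 0: a=5 b=-13/6 c=0 d=1/18
  seg 1: a=0 b=-2/3 c=1/2 d=-1/18
S(15/4) = -31/128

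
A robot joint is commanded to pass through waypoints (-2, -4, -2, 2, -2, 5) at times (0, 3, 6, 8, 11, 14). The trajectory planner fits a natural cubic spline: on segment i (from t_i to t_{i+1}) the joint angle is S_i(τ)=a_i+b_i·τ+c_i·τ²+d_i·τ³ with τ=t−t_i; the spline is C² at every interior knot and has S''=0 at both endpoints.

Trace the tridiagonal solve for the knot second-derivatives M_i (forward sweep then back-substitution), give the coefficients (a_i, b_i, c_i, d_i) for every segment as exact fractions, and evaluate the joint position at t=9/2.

  seg 0: a=-2 b=-364/435 c=0 d=74/3915
  seg 1: a=-4 b=-142/435 c=74/435 d=14/261
  seg 2: a=-2 b=932/435 c=284/435 d=-21/58
  seg 3: a=2 b=178/435 c=-661/435 d=245/783
  seg 4: a=-2 b=-113/435 c=188/145 d=-188/1305
S(9/2) = -2277/580

Δ: Δ0=-2/3, Δ1=2/3, Δ2=2, Δ3=-4/3, Δ4=7/3
row 1: diag=12, rhs=8; c'=1/4, d'=2/3
row 2: denom=10−3·1/4=37/4; d'=(8−3·2/3)/(37/4)=24/37
row 3: denom=10−2·8/37=354/37; d'=(-20−2·24/37)/(354/37)=-394/177
row 4: denom=12−3·37/118=1305/118; d'=(22−3·-394/177)/(1305/118)=376/145
back: M4=376/145
back: M3=-394/177−37/118·376/145=-1322/435
back: M2=24/37−8/37·-1322/435=568/435
back: M1=2/3−1/4·568/435=148/435
M: M0=0, M1=148/435, M2=568/435, M3=-1322/435, M4=376/145, M5=0
seg 0: a=-2, c=M0/2=0, d=(M1−M0)/(6·3)=74/3915, b=Δ0−h0·(2M0+M1)/6=-364/435
seg 1: a=-4, c=M1/2=74/435, d=(M2−M1)/(6·3)=14/261, b=Δ1−h1·(2M1+M2)/6=-142/435
seg 2: a=-2, c=M2/2=284/435, d=(M3−M2)/(6·2)=-21/58, b=Δ2−h2·(2M2+M3)/6=932/435
seg 3: a=2, c=M3/2=-661/435, d=(M4−M3)/(6·3)=245/783, b=Δ3−h3·(2M3+M4)/6=178/435
seg 4: a=-2, c=M4/2=188/145, d=(M5−M4)/(6·3)=-188/1305, b=Δ4−h4·(2M4+M5)/6=-113/435
t_q=9/2 → seg 1, τ=3/2; S=-4+-142/435·τ+74/435·τ²+14/261·τ³=-2277/580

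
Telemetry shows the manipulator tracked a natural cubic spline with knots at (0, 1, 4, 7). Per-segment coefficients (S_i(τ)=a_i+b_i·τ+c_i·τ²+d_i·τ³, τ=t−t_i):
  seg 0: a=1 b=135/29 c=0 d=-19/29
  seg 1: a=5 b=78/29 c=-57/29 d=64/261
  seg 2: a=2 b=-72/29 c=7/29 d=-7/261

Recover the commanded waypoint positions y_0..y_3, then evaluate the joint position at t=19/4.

y_0 = S_0(0) = a_0 = 1
y_1 = S_1(0) = a_1 = 5
y_2 = S_2(0) = a_2 = 2
y_3 = S_2(3) = -4
t_q=19/4 is in segment 2 (τ=3/4); S_2(τ)=487/1856

y_0=1 y_1=5 y_2=2 y_3=-4
S(19/4) = 487/1856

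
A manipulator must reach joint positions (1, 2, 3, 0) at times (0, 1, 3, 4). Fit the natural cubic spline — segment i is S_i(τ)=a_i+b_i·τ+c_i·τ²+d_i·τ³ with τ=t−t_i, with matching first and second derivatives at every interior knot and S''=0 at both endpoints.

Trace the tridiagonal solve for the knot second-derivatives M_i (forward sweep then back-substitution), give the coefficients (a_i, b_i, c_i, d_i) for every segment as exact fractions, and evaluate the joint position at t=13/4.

  seg 0: a=1 b=7/8 c=0 d=1/8
  seg 1: a=2 b=5/4 c=3/8 d=-3/8
  seg 2: a=3 b=-7/4 c=-15/8 d=5/8
S(13/4) = 1257/512

Δ: Δ0=1, Δ1=1/2, Δ2=-3
row 1: diag=6, rhs=-3; c'=1/3, d'=-1/2
row 2: denom=6−2·1/3=16/3; d'=(-21−2·-1/2)/(16/3)=-15/4
back: M2=-15/4
back: M1=-1/2−1/3·-15/4=3/4
M: M0=0, M1=3/4, M2=-15/4, M3=0
seg 0: a=1, c=M0/2=0, d=(M1−M0)/(6·1)=1/8, b=Δ0−h0·(2M0+M1)/6=7/8
seg 1: a=2, c=M1/2=3/8, d=(M2−M1)/(6·2)=-3/8, b=Δ1−h1·(2M1+M2)/6=5/4
seg 2: a=3, c=M2/2=-15/8, d=(M3−M2)/(6·1)=5/8, b=Δ2−h2·(2M2+M3)/6=-7/4
t_q=13/4 → seg 2, τ=1/4; S=3+-7/4·τ+-15/8·τ²+5/8·τ³=1257/512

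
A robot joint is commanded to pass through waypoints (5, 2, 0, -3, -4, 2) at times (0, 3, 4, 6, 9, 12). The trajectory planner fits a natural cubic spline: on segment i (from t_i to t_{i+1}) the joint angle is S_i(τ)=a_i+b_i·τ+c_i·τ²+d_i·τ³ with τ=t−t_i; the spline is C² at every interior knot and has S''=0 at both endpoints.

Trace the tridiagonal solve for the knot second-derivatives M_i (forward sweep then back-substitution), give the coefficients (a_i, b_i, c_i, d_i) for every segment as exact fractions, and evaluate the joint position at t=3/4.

  seg 0: a=5 b=-1903/3222 c=0 d=-1319/28998
  seg 1: a=2 b=-2930/1611 c=-1319/3222 d=245/1074
  seg 2: a=0 b=-6293/3222 c=443/1611 d=-13/537
  seg 3: a=-3 b=-3685/3222 c=209/1611 d=1357/28998
  seg 4: a=-4 b=1447/1611 c=1775/3222 d=-1775/28998
S(3/4) = 103971/22912

Δ: Δ0=-1, Δ1=-2, Δ2=-3/2, Δ3=-1/3, Δ4=2
row 1: diag=8, rhs=-6; c'=1/8, d'=-3/4
row 2: denom=6−1·1/8=47/8; d'=(3−1·-3/4)/(47/8)=30/47
row 3: denom=10−2·16/47=438/47; d'=(7−2·30/47)/(438/47)=269/438
row 4: denom=12−3·47/146=1611/146; d'=(14−3·269/438)/(1611/146)=1775/1611
back: M4=1775/1611
back: M3=269/438−47/146·1775/1611=418/1611
back: M2=30/47−16/47·418/1611=886/1611
back: M1=-3/4−1/8·886/1611=-1319/1611
M: M0=0, M1=-1319/1611, M2=886/1611, M3=418/1611, M4=1775/1611, M5=0
seg 0: a=5, c=M0/2=0, d=(M1−M0)/(6·3)=-1319/28998, b=Δ0−h0·(2M0+M1)/6=-1903/3222
seg 1: a=2, c=M1/2=-1319/3222, d=(M2−M1)/(6·1)=245/1074, b=Δ1−h1·(2M1+M2)/6=-2930/1611
seg 2: a=0, c=M2/2=443/1611, d=(M3−M2)/(6·2)=-13/537, b=Δ2−h2·(2M2+M3)/6=-6293/3222
seg 3: a=-3, c=M3/2=209/1611, d=(M4−M3)/(6·3)=1357/28998, b=Δ3−h3·(2M3+M4)/6=-3685/3222
seg 4: a=-4, c=M4/2=1775/3222, d=(M5−M4)/(6·3)=-1775/28998, b=Δ4−h4·(2M4+M5)/6=1447/1611
t_q=3/4 → seg 0, τ=3/4; S=5+-1903/3222·τ+0·τ²+-1319/28998·τ³=103971/22912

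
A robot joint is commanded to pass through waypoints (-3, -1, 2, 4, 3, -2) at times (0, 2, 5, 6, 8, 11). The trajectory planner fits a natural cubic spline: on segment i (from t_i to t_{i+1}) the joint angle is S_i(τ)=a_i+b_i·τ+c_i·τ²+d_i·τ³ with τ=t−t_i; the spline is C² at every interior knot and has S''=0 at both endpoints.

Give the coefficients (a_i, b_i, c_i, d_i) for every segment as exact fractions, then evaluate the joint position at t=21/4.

Δ: Δ0=1, Δ1=1, Δ2=2, Δ3=-1/2, Δ4=-5/3
row 1: diag=10, rhs=0; c'=3/10, d'=0
row 2: denom=8−3·3/10=71/10; d'=(6−3·0)/(71/10)=60/71
row 3: denom=6−1·10/71=416/71; d'=(-15−1·60/71)/(416/71)=-1125/416
row 4: denom=10−2·71/208=969/104; d'=(-7−2·-1125/416)/(969/104)=-331/1938
back: M4=-331/1938
back: M3=-1125/416−71/208·-331/1938=-2564/969
back: M2=60/71−10/71·-2564/969=1180/969
back: M1=0−3/10·1180/969=-118/323
M: M0=0, M1=-118/323, M2=1180/969, M3=-2564/969, M4=-331/1938, M5=0
seg 0: a=-3, c=M0/2=0, d=(M1−M0)/(6·2)=-59/1938, b=Δ0−h0·(2M0+M1)/6=1087/969
seg 1: a=-1, c=M1/2=-59/323, d=(M2−M1)/(6·3)=767/8721, b=Δ1−h1·(2M1+M2)/6=733/969
seg 2: a=2, c=M2/2=590/969, d=(M3−M2)/(6·1)=-208/323, b=Δ2−h2·(2M2+M3)/6=116/57
seg 3: a=4, c=M3/2=-1282/969, d=(M4−M3)/(6·2)=533/2584, b=Δ3−h3·(2M3+M4)/6=1280/969
seg 4: a=3, c=M4/2=-331/3876, d=(M5−M4)/(6·3)=331/34884, b=Δ4−h4·(2M4+M5)/6=-2899/1938
t_q=21/4 → seg 2, τ=1/4; S=2+116/57·τ+590/969·τ²+-208/323·τ³=345/136

  seg 0: a=-3 b=1087/969 c=0 d=-59/1938
  seg 1: a=-1 b=733/969 c=-59/323 d=767/8721
  seg 2: a=2 b=116/57 c=590/969 d=-208/323
  seg 3: a=4 b=1280/969 c=-1282/969 d=533/2584
  seg 4: a=3 b=-2899/1938 c=-331/3876 d=331/34884
S(21/4) = 345/136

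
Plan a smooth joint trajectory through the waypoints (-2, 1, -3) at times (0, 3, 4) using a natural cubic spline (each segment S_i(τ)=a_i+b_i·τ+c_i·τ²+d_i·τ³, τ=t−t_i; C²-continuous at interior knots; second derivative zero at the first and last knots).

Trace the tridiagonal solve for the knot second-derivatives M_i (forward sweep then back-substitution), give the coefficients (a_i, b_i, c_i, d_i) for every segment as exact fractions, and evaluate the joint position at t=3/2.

Δ: Δ0=1, Δ1=-4
row 1: diag=8, rhs=-30; c'=1/8, d'=-15/4
back: M1=-15/4
M: M0=0, M1=-15/4, M2=0
seg 0: a=-2, c=M0/2=0, d=(M1−M0)/(6·3)=-5/24, b=Δ0−h0·(2M0+M1)/6=23/8
seg 1: a=1, c=M1/2=-15/8, d=(M2−M1)/(6·1)=5/8, b=Δ1−h1·(2M1+M2)/6=-11/4
t_q=3/2 → seg 0, τ=3/2; S=-2+23/8·τ+0·τ²+-5/24·τ³=103/64

  seg 0: a=-2 b=23/8 c=0 d=-5/24
  seg 1: a=1 b=-11/4 c=-15/8 d=5/8
S(3/2) = 103/64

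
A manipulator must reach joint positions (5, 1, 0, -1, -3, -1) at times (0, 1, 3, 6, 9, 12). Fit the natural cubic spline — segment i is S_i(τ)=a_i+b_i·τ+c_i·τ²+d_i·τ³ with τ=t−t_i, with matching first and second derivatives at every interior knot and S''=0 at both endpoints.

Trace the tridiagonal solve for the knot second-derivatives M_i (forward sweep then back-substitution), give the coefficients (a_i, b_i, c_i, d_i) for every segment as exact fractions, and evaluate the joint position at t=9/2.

Δ: Δ0=-4, Δ1=-1/2, Δ2=-1/3, Δ3=-2/3, Δ4=2/3
row 1: diag=6, rhs=21; c'=1/3, d'=7/2
row 2: denom=10−2·1/3=28/3; d'=(1−2·7/2)/(28/3)=-9/14
row 3: denom=12−3·9/28=309/28; d'=(-2−3·-9/14)/(309/28)=-2/309
row 4: denom=12−3·28/103=1152/103; d'=(8−3·-2/309)/(1152/103)=413/576
back: M4=413/576
back: M3=-2/309−28/103·413/576=-29/144
back: M2=-9/14−9/28·-29/144=-37/64
back: M1=7/2−1/3·-37/64=709/192
M: M0=0, M1=709/192, M2=-37/64, M3=-29/144, M4=413/576, M5=0
seg 0: a=5, c=M0/2=0, d=(M1−M0)/(6·1)=709/1152, b=Δ0−h0·(2M0+M1)/6=-5317/1152
seg 1: a=1, c=M1/2=709/384, d=(M2−M1)/(6·2)=-205/576, b=Δ1−h1·(2M1+M2)/6=-1595/576
seg 2: a=0, c=M2/2=-37/128, d=(M3−M2)/(6·3)=217/10368, b=Δ2−h2·(2M2+M3)/6=199/576
seg 3: a=-1, c=M3/2=-29/288, d=(M4−M3)/(6·3)=529/10368, b=Δ3−h3·(2M3+M4)/6=-949/1152
seg 4: a=-3, c=M4/2=413/1152, d=(M5−M4)/(6·3)=-413/10368, b=Δ4−h4·(2M4+M5)/6=-29/576
t_q=9/2 → seg 2, τ=3/2; S=0+199/576·τ+-37/128·τ²+217/10368·τ³=-63/1024

  seg 0: a=5 b=-5317/1152 c=0 d=709/1152
  seg 1: a=1 b=-1595/576 c=709/384 d=-205/576
  seg 2: a=0 b=199/576 c=-37/128 d=217/10368
  seg 3: a=-1 b=-949/1152 c=-29/288 d=529/10368
  seg 4: a=-3 b=-29/576 c=413/1152 d=-413/10368
S(9/2) = -63/1024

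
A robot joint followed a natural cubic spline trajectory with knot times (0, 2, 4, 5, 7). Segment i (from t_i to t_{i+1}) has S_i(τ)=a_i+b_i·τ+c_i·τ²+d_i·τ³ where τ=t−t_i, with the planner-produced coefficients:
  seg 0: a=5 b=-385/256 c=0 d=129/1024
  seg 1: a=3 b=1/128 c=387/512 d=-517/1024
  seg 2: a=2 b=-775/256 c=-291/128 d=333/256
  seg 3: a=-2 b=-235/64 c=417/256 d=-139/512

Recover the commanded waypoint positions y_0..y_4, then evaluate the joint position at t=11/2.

y_0=5 y_1=3 y_2=2 y_3=-2 y_4=-5
S(11/2) = -14183/4096

y_0 = S_0(0) = a_0 = 5
y_1 = S_1(0) = a_1 = 3
y_2 = S_2(0) = a_2 = 2
y_3 = S_3(0) = a_3 = -2
y_4 = S_3(2) = -5
t_q=11/2 is in segment 3 (τ=1/2); S_3(τ)=-14183/4096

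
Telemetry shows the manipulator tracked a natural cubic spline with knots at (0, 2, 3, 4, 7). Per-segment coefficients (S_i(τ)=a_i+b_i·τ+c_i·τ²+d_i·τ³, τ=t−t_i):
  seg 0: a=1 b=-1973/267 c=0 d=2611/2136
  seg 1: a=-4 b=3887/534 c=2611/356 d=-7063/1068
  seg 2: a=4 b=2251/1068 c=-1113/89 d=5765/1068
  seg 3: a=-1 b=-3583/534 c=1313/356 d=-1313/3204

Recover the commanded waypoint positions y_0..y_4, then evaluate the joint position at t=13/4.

y_0 = S_0(0) = a_0 = 1
y_1 = S_1(0) = a_1 = -4
y_2 = S_2(0) = a_2 = 4
y_3 = S_3(0) = a_3 = -1
y_4 = S_3(3) = 1
t_q=13/4 is in segment 2 (τ=1/4); S_2(τ)=87255/22784

y_0=1 y_1=-4 y_2=4 y_3=-1 y_4=1
S(13/4) = 87255/22784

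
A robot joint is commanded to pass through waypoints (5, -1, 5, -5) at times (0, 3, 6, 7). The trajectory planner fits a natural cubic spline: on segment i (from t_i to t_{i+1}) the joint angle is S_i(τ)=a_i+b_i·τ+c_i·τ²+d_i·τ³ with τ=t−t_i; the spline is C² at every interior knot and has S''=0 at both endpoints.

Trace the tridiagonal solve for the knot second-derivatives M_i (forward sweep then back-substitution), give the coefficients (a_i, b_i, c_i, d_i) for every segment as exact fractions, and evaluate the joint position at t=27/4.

Δ: Δ0=-2, Δ1=2, Δ2=-10
row 1: diag=12, rhs=24; c'=1/4, d'=2
row 2: denom=8−3·1/4=29/4; d'=(-72−3·2)/(29/4)=-312/29
back: M2=-312/29
back: M1=2−1/4·-312/29=136/29
M: M0=0, M1=136/29, M2=-312/29, M3=0
seg 0: a=5, c=M0/2=0, d=(M1−M0)/(6·3)=68/261, b=Δ0−h0·(2M0+M1)/6=-126/29
seg 1: a=-1, c=M1/2=68/29, d=(M2−M1)/(6·3)=-224/261, b=Δ1−h1·(2M1+M2)/6=78/29
seg 2: a=5, c=M2/2=-156/29, d=(M3−M2)/(6·1)=52/29, b=Δ2−h2·(2M2+M3)/6=-186/29
t_q=27/4 → seg 2, τ=3/4; S=5+-186/29·τ+-156/29·τ²+52/29·τ³=-965/464

  seg 0: a=5 b=-126/29 c=0 d=68/261
  seg 1: a=-1 b=78/29 c=68/29 d=-224/261
  seg 2: a=5 b=-186/29 c=-156/29 d=52/29
S(27/4) = -965/464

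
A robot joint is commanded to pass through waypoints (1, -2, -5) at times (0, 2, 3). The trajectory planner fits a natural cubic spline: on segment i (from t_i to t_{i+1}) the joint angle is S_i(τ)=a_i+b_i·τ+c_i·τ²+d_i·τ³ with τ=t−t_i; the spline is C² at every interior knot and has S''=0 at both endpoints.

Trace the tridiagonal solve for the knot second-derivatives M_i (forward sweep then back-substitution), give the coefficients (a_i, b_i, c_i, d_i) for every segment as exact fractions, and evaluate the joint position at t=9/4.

Δ: Δ0=-3/2, Δ1=-3
row 1: diag=6, rhs=-9; c'=1/6, d'=-3/2
back: M1=-3/2
M: M0=0, M1=-3/2, M2=0
seg 0: a=1, c=M0/2=0, d=(M1−M0)/(6·2)=-1/8, b=Δ0−h0·(2M0+M1)/6=-1
seg 1: a=-2, c=M1/2=-3/4, d=(M2−M1)/(6·1)=1/4, b=Δ1−h1·(2M1+M2)/6=-5/2
t_q=9/4 → seg 1, τ=1/4; S=-2+-5/2·τ+-3/4·τ²+1/4·τ³=-683/256

  seg 0: a=1 b=-1 c=0 d=-1/8
  seg 1: a=-2 b=-5/2 c=-3/4 d=1/4
S(9/4) = -683/256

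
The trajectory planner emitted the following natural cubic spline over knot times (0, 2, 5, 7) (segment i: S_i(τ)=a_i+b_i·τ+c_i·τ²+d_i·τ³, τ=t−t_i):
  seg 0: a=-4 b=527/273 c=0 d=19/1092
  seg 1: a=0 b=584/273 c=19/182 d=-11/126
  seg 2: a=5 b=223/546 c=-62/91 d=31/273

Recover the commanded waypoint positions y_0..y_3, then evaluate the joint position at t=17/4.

y_0 = S_0(0) = a_0 = -4
y_1 = S_1(0) = a_1 = 0
y_2 = S_2(0) = a_2 = 5
y_3 = S_2(2) = 4
t_q=17/4 is in segment 1 (τ=9/4); S_1(τ)=50637/11648

y_0=-4 y_1=0 y_2=5 y_3=4
S(17/4) = 50637/11648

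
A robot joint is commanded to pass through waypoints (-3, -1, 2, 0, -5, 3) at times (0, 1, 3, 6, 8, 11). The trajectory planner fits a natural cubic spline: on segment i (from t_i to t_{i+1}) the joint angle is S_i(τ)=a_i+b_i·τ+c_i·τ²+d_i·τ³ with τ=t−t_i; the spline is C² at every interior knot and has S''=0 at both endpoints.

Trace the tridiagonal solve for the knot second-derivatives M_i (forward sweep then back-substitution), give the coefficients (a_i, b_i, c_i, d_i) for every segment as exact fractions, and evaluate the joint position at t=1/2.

Δ: Δ0=2, Δ1=3/2, Δ2=-2/3, Δ3=-5/2, Δ4=8/3
row 1: diag=6, rhs=-3; c'=1/3, d'=-1/2
row 2: denom=10−2·1/3=28/3; d'=(-13−2·-1/2)/(28/3)=-9/7
row 3: denom=10−3·9/28=253/28; d'=(-11−3·-9/7)/(253/28)=-200/253
row 4: denom=10−2·56/253=2418/253; d'=(31−2·-200/253)/(2418/253)=8243/2418
back: M4=8243/2418
back: M3=-200/253−56/253·8243/2418=-1868/1209
back: M2=-9/7−9/28·-1868/1209=-318/403
back: M1=-1/2−1/3·-318/403=-191/806
M: M0=0, M1=-191/806, M2=-318/403, M3=-1868/1209, M4=8243/2418, M5=0
seg 0: a=-3, c=M0/2=0, d=(M1−M0)/(6·1)=-191/4836, b=Δ0−h0·(2M0+M1)/6=9863/4836
seg 1: a=-1, c=M1/2=-191/1612, d=(M2−M1)/(6·2)=-445/9672, b=Δ1−h1·(2M1+M2)/6=4645/2418
seg 2: a=2, c=M2/2=-159/403, d=(M3−M2)/(6·3)=-457/10881, b=Δ2−h2·(2M2+M3)/6=1082/1209
seg 3: a=0, c=M3/2=-934/1209, d=(M4−M3)/(6·2)=1331/3224, b=Δ3−h3·(2M3+M4)/6=-3151/1209
seg 4: a=-5, c=M4/2=8243/4836, d=(M5−M4)/(6·3)=-8243/43524, b=Δ4−h4·(2M4+M5)/6=-1795/2418
t_q=1/2 → seg 0, τ=1/2; S=-3+9863/4836·τ+0·τ²+-191/4836·τ³=-25601/12896

  seg 0: a=-3 b=9863/4836 c=0 d=-191/4836
  seg 1: a=-1 b=4645/2418 c=-191/1612 d=-445/9672
  seg 2: a=2 b=1082/1209 c=-159/403 d=-457/10881
  seg 3: a=0 b=-3151/1209 c=-934/1209 d=1331/3224
  seg 4: a=-5 b=-1795/2418 c=8243/4836 d=-8243/43524
S(1/2) = -25601/12896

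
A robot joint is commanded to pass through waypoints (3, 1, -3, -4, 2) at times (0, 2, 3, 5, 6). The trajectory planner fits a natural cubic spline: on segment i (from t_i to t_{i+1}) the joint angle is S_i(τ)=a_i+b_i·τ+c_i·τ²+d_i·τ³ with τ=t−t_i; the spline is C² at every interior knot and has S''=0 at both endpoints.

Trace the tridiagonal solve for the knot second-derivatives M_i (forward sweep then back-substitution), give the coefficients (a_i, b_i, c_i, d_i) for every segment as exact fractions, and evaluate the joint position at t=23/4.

  seg 0: a=3 b=11/93 c=0 d=-26/93
  seg 1: a=1 b=-301/93 c=-52/31 d=85/93
  seg 2: a=-3 b=-358/93 c=33/31 d=227/744
  seg 3: a=-4 b=757/186 c=359/124 d=-359/372
S(23/4) = 2173/7936

Δ: Δ0=-1, Δ1=-4, Δ2=-1/2, Δ3=6
row 1: diag=6, rhs=-18; c'=1/6, d'=-3
row 2: denom=6−1·1/6=35/6; d'=(21−1·-3)/(35/6)=144/35
row 3: denom=6−2·12/35=186/35; d'=(39−2·144/35)/(186/35)=359/62
back: M3=359/62
back: M2=144/35−12/35·359/62=66/31
back: M1=-3−1/6·66/31=-104/31
M: M0=0, M1=-104/31, M2=66/31, M3=359/62, M4=0
seg 0: a=3, c=M0/2=0, d=(M1−M0)/(6·2)=-26/93, b=Δ0−h0·(2M0+M1)/6=11/93
seg 1: a=1, c=M1/2=-52/31, d=(M2−M1)/(6·1)=85/93, b=Δ1−h1·(2M1+M2)/6=-301/93
seg 2: a=-3, c=M2/2=33/31, d=(M3−M2)/(6·2)=227/744, b=Δ2−h2·(2M2+M3)/6=-358/93
seg 3: a=-4, c=M3/2=359/124, d=(M4−M3)/(6·1)=-359/372, b=Δ3−h3·(2M3+M4)/6=757/186
t_q=23/4 → seg 3, τ=3/4; S=-4+757/186·τ+359/124·τ²+-359/372·τ³=2173/7936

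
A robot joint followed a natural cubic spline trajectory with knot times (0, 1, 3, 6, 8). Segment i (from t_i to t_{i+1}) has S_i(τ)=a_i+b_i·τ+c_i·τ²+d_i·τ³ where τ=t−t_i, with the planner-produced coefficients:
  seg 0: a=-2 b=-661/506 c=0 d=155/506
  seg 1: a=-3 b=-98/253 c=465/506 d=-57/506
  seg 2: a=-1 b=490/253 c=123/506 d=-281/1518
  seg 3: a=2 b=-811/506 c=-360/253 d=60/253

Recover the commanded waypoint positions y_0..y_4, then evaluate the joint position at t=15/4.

y_0=-2 y_1=-3 y_2=-1 y_3=2 y_4=-5
S(15/4) = 1505/2944

y_0 = S_0(0) = a_0 = -2
y_1 = S_1(0) = a_1 = -3
y_2 = S_2(0) = a_2 = -1
y_3 = S_3(0) = a_3 = 2
y_4 = S_3(2) = -5
t_q=15/4 is in segment 2 (τ=3/4); S_2(τ)=1505/2944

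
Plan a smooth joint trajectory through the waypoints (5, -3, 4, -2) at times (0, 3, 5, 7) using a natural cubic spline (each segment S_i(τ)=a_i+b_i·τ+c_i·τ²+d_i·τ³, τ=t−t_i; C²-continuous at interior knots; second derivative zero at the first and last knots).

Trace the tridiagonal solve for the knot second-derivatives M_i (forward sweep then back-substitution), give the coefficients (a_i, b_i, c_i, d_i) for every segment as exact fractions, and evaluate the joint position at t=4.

Δ: Δ0=-8/3, Δ1=7/2, Δ2=-3
row 1: diag=10, rhs=37; c'=1/5, d'=37/10
row 2: denom=8−2·1/5=38/5; d'=(-39−2·37/10)/(38/5)=-116/19
back: M2=-116/19
back: M1=37/10−1/5·-116/19=187/38
M: M0=0, M1=187/38, M2=-116/19, M3=0
seg 0: a=5, c=M0/2=0, d=(M1−M0)/(6·3)=187/684, b=Δ0−h0·(2M0+M1)/6=-1169/228
seg 1: a=-3, c=M1/2=187/76, d=(M2−M1)/(6·2)=-419/456, b=Δ1−h1·(2M1+M2)/6=257/114
seg 2: a=4, c=M2/2=-58/19, d=(M3−M2)/(6·2)=29/57, b=Δ2−h2·(2M2+M3)/6=61/57
t_q=4 → seg 1, τ=1; S=-3+257/114·τ+187/76·τ²+-419/456·τ³=121/152

  seg 0: a=5 b=-1169/228 c=0 d=187/684
  seg 1: a=-3 b=257/114 c=187/76 d=-419/456
  seg 2: a=4 b=61/57 c=-58/19 d=29/57
S(4) = 121/152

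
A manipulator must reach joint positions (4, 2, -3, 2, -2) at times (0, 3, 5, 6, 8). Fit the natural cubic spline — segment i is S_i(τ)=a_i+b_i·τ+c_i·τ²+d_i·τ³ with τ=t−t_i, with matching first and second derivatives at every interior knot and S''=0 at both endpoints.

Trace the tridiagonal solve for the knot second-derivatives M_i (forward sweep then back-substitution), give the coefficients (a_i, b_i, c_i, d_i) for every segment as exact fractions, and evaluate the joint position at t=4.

Δ: Δ0=-2/3, Δ1=-5/2, Δ2=5, Δ3=-2
row 1: diag=10, rhs=-11; c'=1/5, d'=-11/10
row 2: denom=6−2·1/5=28/5; d'=(45−2·-11/10)/(28/5)=59/7
row 3: denom=6−1·5/28=163/28; d'=(-42−1·59/7)/(163/28)=-1412/163
back: M3=-1412/163
back: M2=59/7−5/28·-1412/163=1626/163
back: M1=-11/10−1/5·1626/163=-1009/326
M: M0=0, M1=-1009/326, M2=1626/163, M3=-1412/163, M4=0
seg 0: a=4, c=M0/2=0, d=(M1−M0)/(6·3)=-1009/5868, b=Δ0−h0·(2M0+M1)/6=1723/1956
seg 1: a=2, c=M1/2=-1009/652, d=(M2−M1)/(6·2)=4261/3912, b=Δ1−h1·(2M1+M2)/6=-3679/978
seg 2: a=-3, c=M2/2=813/163, d=(M3−M2)/(6·1)=-1519/489, b=Δ2−h2·(2M2+M3)/6=1525/489
seg 3: a=2, c=M3/2=-706/163, d=(M4−M3)/(6·2)=353/489, b=Δ3−h3·(2M3+M4)/6=1846/489
t_q=4 → seg 1, τ=1; S=2+-3679/978·τ+-1009/652·τ²+4261/3912·τ³=-2895/1304

  seg 0: a=4 b=1723/1956 c=0 d=-1009/5868
  seg 1: a=2 b=-3679/978 c=-1009/652 d=4261/3912
  seg 2: a=-3 b=1525/489 c=813/163 d=-1519/489
  seg 3: a=2 b=1846/489 c=-706/163 d=353/489
S(4) = -2895/1304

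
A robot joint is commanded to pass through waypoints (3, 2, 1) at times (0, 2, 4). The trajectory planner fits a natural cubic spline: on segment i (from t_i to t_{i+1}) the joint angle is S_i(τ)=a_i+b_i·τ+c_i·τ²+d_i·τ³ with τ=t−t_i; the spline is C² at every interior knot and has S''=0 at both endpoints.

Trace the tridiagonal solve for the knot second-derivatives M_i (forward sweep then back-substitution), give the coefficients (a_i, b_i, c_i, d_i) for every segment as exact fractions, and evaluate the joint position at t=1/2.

  seg 0: a=3 b=-1/2 c=0 d=0
  seg 1: a=2 b=-1/2 c=0 d=0
S(1/2) = 11/4

Δ: Δ0=-1/2, Δ1=-1/2
row 1: diag=8, rhs=0; c'=1/4, d'=0
back: M1=0
M: M0=0, M1=0, M2=0
seg 0: a=3, c=M0/2=0, d=(M1−M0)/(6·2)=0, b=Δ0−h0·(2M0+M1)/6=-1/2
seg 1: a=2, c=M1/2=0, d=(M2−M1)/(6·2)=0, b=Δ1−h1·(2M1+M2)/6=-1/2
t_q=1/2 → seg 0, τ=1/2; S=3+-1/2·τ+0·τ²+0·τ³=11/4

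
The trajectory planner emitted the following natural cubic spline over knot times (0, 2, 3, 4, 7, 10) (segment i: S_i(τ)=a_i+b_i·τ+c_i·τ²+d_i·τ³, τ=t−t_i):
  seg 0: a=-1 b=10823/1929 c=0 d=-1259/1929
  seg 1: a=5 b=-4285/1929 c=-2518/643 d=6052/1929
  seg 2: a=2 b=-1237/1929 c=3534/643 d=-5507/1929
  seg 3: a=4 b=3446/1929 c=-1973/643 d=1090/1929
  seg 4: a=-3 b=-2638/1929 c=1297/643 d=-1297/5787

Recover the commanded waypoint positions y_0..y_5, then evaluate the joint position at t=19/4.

y_0 = S_0(0) = a_0 = -1
y_1 = S_1(0) = a_1 = 5
y_2 = S_2(0) = a_2 = 2
y_3 = S_3(0) = a_3 = 4
y_4 = S_4(0) = a_4 = -3
y_5 = S_4(3) = 5
t_q=19/4 is in segment 3 (τ=3/4); S_3(τ)=79263/20576

y_0=-1 y_1=5 y_2=2 y_3=4 y_4=-3 y_5=5
S(19/4) = 79263/20576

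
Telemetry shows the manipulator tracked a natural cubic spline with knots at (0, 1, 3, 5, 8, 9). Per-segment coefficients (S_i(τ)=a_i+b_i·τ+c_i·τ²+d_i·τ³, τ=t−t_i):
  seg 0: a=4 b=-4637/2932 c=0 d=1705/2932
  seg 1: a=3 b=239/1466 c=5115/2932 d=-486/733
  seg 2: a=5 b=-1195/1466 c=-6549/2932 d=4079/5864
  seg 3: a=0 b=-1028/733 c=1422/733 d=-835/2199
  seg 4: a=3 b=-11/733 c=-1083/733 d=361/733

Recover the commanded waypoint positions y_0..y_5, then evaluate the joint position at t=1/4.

y_0=4 y_1=3 y_2=5 y_3=0 y_4=3 y_5=2
S(1/4) = 678105/187648

y_0 = S_0(0) = a_0 = 4
y_1 = S_1(0) = a_1 = 3
y_2 = S_2(0) = a_2 = 5
y_3 = S_3(0) = a_3 = 0
y_4 = S_4(0) = a_4 = 3
y_5 = S_4(1) = 2
t_q=1/4 is in segment 0 (τ=1/4); S_0(τ)=678105/187648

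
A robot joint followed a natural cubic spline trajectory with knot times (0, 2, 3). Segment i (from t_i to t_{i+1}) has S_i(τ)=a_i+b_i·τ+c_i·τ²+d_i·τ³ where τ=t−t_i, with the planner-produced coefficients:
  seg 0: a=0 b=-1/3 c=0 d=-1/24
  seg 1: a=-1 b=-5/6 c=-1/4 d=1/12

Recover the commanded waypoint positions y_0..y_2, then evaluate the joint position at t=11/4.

y_0=0 y_1=-1 y_2=-2
S(11/4) = -443/256

y_0 = S_0(0) = a_0 = 0
y_1 = S_1(0) = a_1 = -1
y_2 = S_1(1) = -2
t_q=11/4 is in segment 1 (τ=3/4); S_1(τ)=-443/256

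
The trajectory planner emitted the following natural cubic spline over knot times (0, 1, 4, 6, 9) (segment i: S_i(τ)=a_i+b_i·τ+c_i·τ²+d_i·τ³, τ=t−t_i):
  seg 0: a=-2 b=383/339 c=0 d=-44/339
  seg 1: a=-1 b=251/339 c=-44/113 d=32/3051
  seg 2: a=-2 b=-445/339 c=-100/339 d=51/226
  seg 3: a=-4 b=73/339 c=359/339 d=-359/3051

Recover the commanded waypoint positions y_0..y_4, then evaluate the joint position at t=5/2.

y_0 = S_0(0) = a_0 = -2
y_1 = S_1(0) = a_1 = -1
y_2 = S_2(0) = a_2 = -2
y_3 = S_3(0) = a_3 = -4
y_4 = S_3(3) = 3
t_q=5/2 is in segment 1 (τ=3/2); S_1(τ)=-165/226

y_0=-2 y_1=-1 y_2=-2 y_3=-4 y_4=3
S(5/2) = -165/226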